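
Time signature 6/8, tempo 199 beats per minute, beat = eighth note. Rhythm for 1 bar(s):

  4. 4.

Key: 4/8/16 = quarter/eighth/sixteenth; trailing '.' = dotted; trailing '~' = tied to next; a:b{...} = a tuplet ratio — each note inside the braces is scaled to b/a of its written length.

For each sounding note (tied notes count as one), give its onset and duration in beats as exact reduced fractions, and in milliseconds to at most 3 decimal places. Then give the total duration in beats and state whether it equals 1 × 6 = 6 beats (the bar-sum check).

1) 0.0ms=0b +904.523ms=3b
2) 904.523ms=3b +904.523ms=3b
Σ=6b of 6 (199bpm 6/8) — PASS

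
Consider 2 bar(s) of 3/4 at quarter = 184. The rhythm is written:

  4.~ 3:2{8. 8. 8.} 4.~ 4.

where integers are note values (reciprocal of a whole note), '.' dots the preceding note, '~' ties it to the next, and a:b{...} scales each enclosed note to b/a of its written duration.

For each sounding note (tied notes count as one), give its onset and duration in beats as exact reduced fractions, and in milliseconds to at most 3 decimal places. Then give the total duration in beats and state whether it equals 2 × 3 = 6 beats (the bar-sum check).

1) 0.0ms=0b +652.174ms=2b
2) 652.174ms=2b +163.043ms=1/2b
3) 815.217ms=5/2b +163.043ms=1/2b
4) 978.261ms=3b +978.261ms=3b
Σ=6b of 6 (184bpm 3/4) — PASS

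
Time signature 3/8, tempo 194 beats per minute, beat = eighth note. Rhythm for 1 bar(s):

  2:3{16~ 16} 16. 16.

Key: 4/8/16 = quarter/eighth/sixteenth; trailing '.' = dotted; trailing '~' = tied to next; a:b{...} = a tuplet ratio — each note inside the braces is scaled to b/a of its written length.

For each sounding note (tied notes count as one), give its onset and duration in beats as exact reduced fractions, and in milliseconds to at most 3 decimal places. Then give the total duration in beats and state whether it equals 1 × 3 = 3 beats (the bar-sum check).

1) 0.0ms=0b +463.918ms=3/2b
2) 463.918ms=3/2b +231.959ms=3/4b
3) 695.876ms=9/4b +231.959ms=3/4b
Σ=3b of 3 (194bpm 3/8) — PASS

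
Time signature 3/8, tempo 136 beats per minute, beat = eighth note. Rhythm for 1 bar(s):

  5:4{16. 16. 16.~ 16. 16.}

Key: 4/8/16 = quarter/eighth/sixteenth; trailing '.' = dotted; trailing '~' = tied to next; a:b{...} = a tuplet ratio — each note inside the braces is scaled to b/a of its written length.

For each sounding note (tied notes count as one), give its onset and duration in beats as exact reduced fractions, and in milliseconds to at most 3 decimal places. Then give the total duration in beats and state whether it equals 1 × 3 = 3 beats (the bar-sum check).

1) 0.0ms=0b +264.706ms=3/5b
2) 264.706ms=3/5b +264.706ms=3/5b
3) 529.412ms=6/5b +529.412ms=6/5b
4) 1058.824ms=12/5b +264.706ms=3/5b
Σ=3b of 3 (136bpm 3/8) — PASS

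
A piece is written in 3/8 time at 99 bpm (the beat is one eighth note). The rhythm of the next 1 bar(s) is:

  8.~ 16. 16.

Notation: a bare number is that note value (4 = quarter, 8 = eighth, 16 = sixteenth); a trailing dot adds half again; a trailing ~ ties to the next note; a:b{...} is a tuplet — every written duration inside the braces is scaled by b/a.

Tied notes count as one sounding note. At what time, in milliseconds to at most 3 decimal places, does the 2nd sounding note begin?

1. 0.0ms @ 0 + 1363.636ms (9/4)
2. 1363.636ms @ 9/4 + 454.545ms (3/4)

note 2 onset = 9/4b = 1363.636ms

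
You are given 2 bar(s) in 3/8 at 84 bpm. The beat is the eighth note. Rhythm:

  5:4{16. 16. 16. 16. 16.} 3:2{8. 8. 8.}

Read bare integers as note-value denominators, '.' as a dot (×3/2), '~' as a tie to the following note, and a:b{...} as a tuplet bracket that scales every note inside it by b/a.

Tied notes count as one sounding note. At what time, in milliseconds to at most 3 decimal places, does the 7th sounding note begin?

note 7 onset = 4b = 2857.143ms

1. 0.0ms @ 0 + 428.571ms (3/5)
2. 428.571ms @ 3/5 + 428.571ms (3/5)
3. 857.143ms @ 6/5 + 428.571ms (3/5)
4. 1285.714ms @ 9/5 + 428.571ms (3/5)
5. 1714.286ms @ 12/5 + 428.571ms (3/5)
6. 2142.857ms @ 3 + 714.286ms (1)
7. 2857.143ms @ 4 + 714.286ms (1)
8. 3571.429ms @ 5 + 714.286ms (1)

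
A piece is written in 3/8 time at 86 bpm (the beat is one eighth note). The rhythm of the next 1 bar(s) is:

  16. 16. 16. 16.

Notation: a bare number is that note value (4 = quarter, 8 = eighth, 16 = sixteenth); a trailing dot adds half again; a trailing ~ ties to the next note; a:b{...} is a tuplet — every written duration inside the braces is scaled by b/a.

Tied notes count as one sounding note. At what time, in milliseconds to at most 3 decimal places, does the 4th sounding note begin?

1. 0.0ms @ 0 + 523.256ms (3/4)
2. 523.256ms @ 3/4 + 523.256ms (3/4)
3. 1046.512ms @ 3/2 + 523.256ms (3/4)
4. 1569.767ms @ 9/4 + 523.256ms (3/4)

note 4 onset = 9/4b = 1569.767ms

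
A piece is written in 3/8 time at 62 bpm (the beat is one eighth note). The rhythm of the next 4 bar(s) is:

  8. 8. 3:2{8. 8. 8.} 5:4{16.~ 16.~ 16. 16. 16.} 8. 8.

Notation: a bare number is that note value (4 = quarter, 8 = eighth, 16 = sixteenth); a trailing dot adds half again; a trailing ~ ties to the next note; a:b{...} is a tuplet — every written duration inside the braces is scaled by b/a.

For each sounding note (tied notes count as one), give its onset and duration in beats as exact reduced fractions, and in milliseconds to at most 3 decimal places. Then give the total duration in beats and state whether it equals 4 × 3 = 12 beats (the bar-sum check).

1) 0.0ms=0b +1451.613ms=3/2b
2) 1451.613ms=3/2b +1451.613ms=3/2b
3) 2903.226ms=3b +967.742ms=1b
4) 3870.968ms=4b +967.742ms=1b
5) 4838.71ms=5b +967.742ms=1b
6) 5806.452ms=6b +1741.935ms=9/5b
7) 7548.387ms=39/5b +580.645ms=3/5b
8) 8129.032ms=42/5b +580.645ms=3/5b
9) 8709.677ms=9b +1451.613ms=3/2b
10) 10161.29ms=21/2b +1451.613ms=3/2b
Σ=12b of 12 (62bpm 3/8) — PASS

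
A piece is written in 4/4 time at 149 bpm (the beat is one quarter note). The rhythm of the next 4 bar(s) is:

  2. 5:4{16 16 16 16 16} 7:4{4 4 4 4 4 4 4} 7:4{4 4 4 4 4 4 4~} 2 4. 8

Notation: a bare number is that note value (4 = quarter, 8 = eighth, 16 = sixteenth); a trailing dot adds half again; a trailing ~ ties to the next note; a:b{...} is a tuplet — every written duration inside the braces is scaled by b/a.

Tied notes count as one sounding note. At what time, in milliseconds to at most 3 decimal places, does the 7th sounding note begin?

1. 0.0ms @ 0 + 1208.054ms (3)
2. 1208.054ms @ 3 + 80.537ms (1/5)
3. 1288.591ms @ 16/5 + 80.537ms (1/5)
4. 1369.128ms @ 17/5 + 80.537ms (1/5)
5. 1449.664ms @ 18/5 + 80.537ms (1/5)
6. 1530.201ms @ 19/5 + 80.537ms (1/5)
7. 1610.738ms @ 4 + 230.105ms (4/7)
8. 1840.844ms @ 32/7 + 230.105ms (4/7)
9. 2070.949ms @ 36/7 + 230.105ms (4/7)
10. 2301.055ms @ 40/7 + 230.105ms (4/7)
11. 2531.16ms @ 44/7 + 230.105ms (4/7)
12. 2761.266ms @ 48/7 + 230.105ms (4/7)
13. 2991.371ms @ 52/7 + 230.105ms (4/7)
14. 3221.477ms @ 8 + 230.105ms (4/7)
15. 3451.582ms @ 60/7 + 230.105ms (4/7)
16. 3681.687ms @ 64/7 + 230.105ms (4/7)
17. 3911.793ms @ 68/7 + 230.105ms (4/7)
18. 4141.898ms @ 72/7 + 230.105ms (4/7)
19. 4372.004ms @ 76/7 + 230.105ms (4/7)
20. 4602.109ms @ 80/7 + 1035.475ms (18/7)
21. 5637.584ms @ 14 + 604.027ms (3/2)
22. 6241.611ms @ 31/2 + 201.342ms (1/2)

note 7 onset = 4b = 1610.738ms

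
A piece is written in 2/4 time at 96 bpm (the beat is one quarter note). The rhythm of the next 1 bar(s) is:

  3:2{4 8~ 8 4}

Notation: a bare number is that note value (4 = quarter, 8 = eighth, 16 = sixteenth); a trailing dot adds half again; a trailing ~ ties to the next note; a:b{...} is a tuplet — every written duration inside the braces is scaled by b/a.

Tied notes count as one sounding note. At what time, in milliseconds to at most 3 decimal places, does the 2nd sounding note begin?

note 2 onset = 2/3b = 416.667ms

1. 0.0ms @ 0 + 416.667ms (2/3)
2. 416.667ms @ 2/3 + 416.667ms (2/3)
3. 833.333ms @ 4/3 + 416.667ms (2/3)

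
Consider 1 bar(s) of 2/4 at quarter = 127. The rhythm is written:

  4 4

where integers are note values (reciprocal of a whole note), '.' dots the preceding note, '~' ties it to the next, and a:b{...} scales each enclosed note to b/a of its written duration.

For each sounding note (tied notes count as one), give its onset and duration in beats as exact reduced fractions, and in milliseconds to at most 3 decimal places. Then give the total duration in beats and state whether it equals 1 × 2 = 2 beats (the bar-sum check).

1) 0.0ms=0b +472.441ms=1b
2) 472.441ms=1b +472.441ms=1b
Σ=2b of 2 (127bpm 2/4) — PASS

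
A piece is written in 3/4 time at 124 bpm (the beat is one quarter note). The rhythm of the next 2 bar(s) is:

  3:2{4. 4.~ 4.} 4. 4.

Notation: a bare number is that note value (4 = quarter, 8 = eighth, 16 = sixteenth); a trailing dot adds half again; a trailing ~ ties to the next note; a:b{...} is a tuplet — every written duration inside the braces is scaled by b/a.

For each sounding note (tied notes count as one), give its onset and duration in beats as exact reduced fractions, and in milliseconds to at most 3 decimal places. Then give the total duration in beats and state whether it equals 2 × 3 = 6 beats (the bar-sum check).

1) 0.0ms=0b +483.871ms=1b
2) 483.871ms=1b +967.742ms=2b
3) 1451.613ms=3b +725.806ms=3/2b
4) 2177.419ms=9/2b +725.806ms=3/2b
Σ=6b of 6 (124bpm 3/4) — PASS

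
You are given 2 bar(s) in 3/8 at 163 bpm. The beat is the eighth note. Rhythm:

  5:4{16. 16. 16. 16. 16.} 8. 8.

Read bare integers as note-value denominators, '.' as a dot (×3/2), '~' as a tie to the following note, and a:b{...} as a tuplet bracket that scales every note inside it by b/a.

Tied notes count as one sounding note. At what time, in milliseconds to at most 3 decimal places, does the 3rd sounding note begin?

note 3 onset = 6/5b = 441.718ms

1. 0.0ms @ 0 + 220.859ms (3/5)
2. 220.859ms @ 3/5 + 220.859ms (3/5)
3. 441.718ms @ 6/5 + 220.859ms (3/5)
4. 662.577ms @ 9/5 + 220.859ms (3/5)
5. 883.436ms @ 12/5 + 220.859ms (3/5)
6. 1104.294ms @ 3 + 552.147ms (3/2)
7. 1656.442ms @ 9/2 + 552.147ms (3/2)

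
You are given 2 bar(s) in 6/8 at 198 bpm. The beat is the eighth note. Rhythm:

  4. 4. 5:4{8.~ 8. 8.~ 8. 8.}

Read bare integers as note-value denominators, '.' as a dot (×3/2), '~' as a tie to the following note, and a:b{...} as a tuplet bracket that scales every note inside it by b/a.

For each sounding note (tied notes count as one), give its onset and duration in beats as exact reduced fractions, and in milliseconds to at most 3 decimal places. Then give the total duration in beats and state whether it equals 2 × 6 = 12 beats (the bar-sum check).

1) 0.0ms=0b +909.091ms=3b
2) 909.091ms=3b +909.091ms=3b
3) 1818.182ms=6b +727.273ms=12/5b
4) 2545.455ms=42/5b +727.273ms=12/5b
5) 3272.727ms=54/5b +363.636ms=6/5b
Σ=12b of 12 (198bpm 6/8) — PASS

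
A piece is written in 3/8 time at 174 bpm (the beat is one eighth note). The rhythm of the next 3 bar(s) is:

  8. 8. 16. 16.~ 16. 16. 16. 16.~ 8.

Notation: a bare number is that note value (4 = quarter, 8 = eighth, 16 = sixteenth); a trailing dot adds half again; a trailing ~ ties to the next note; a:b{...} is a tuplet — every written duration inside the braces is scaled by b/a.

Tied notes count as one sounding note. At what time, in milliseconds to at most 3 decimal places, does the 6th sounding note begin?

note 6 onset = 6b = 2068.966ms

1. 0.0ms @ 0 + 517.241ms (3/2)
2. 517.241ms @ 3/2 + 517.241ms (3/2)
3. 1034.483ms @ 3 + 258.621ms (3/4)
4. 1293.103ms @ 15/4 + 517.241ms (3/2)
5. 1810.345ms @ 21/4 + 258.621ms (3/4)
6. 2068.966ms @ 6 + 258.621ms (3/4)
7. 2327.586ms @ 27/4 + 775.862ms (9/4)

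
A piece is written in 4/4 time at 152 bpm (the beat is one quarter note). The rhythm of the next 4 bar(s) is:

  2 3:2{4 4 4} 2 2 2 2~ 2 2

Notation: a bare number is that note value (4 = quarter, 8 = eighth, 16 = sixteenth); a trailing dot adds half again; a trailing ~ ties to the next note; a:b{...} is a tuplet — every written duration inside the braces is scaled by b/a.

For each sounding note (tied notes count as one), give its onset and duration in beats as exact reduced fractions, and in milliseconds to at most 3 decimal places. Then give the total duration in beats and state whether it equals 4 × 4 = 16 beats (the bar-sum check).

1) 0.0ms=0b +789.474ms=2b
2) 789.474ms=2b +263.158ms=2/3b
3) 1052.632ms=8/3b +263.158ms=2/3b
4) 1315.789ms=10/3b +263.158ms=2/3b
5) 1578.947ms=4b +789.474ms=2b
6) 2368.421ms=6b +789.474ms=2b
7) 3157.895ms=8b +789.474ms=2b
8) 3947.368ms=10b +1578.947ms=4b
9) 5526.316ms=14b +789.474ms=2b
Σ=16b of 16 (152bpm 4/4) — PASS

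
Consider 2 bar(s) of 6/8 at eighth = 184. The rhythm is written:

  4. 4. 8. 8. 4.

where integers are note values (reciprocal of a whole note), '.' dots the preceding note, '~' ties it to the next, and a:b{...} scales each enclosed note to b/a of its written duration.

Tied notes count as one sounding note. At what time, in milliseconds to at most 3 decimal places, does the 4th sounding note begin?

1. 0.0ms @ 0 + 978.261ms (3)
2. 978.261ms @ 3 + 978.261ms (3)
3. 1956.522ms @ 6 + 489.13ms (3/2)
4. 2445.652ms @ 15/2 + 489.13ms (3/2)
5. 2934.783ms @ 9 + 978.261ms (3)

note 4 onset = 15/2b = 2445.652ms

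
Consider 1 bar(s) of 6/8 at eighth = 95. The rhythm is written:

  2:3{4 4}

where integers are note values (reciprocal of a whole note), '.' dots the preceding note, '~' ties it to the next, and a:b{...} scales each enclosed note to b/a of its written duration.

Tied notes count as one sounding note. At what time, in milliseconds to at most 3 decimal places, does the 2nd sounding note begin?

note 2 onset = 3b = 1894.737ms

1. 0.0ms @ 0 + 1894.737ms (3)
2. 1894.737ms @ 3 + 1894.737ms (3)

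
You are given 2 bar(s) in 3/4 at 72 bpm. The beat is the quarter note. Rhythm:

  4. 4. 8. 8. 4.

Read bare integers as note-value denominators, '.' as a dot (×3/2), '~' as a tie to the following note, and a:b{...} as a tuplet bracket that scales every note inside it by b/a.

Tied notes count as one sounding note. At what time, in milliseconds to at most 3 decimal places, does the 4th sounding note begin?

1. 0.0ms @ 0 + 1250.0ms (3/2)
2. 1250.0ms @ 3/2 + 1250.0ms (3/2)
3. 2500.0ms @ 3 + 625.0ms (3/4)
4. 3125.0ms @ 15/4 + 625.0ms (3/4)
5. 3750.0ms @ 9/2 + 1250.0ms (3/2)

note 4 onset = 15/4b = 3125.0ms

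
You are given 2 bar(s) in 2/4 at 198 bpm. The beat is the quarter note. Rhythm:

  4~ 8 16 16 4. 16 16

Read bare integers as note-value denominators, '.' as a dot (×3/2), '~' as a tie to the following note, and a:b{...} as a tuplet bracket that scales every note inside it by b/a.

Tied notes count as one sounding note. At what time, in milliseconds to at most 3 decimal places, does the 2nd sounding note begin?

1. 0.0ms @ 0 + 454.545ms (3/2)
2. 454.545ms @ 3/2 + 75.758ms (1/4)
3. 530.303ms @ 7/4 + 75.758ms (1/4)
4. 606.061ms @ 2 + 454.545ms (3/2)
5. 1060.606ms @ 7/2 + 75.758ms (1/4)
6. 1136.364ms @ 15/4 + 75.758ms (1/4)

note 2 onset = 3/2b = 454.545ms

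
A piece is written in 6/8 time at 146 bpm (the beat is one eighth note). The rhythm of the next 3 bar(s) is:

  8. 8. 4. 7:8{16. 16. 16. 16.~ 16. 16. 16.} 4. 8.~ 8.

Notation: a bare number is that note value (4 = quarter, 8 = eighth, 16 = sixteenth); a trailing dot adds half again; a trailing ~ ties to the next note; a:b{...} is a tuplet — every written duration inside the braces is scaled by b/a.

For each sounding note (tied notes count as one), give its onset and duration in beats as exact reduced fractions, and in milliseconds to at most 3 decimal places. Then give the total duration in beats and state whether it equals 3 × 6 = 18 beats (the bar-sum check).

1) 0.0ms=0b +616.438ms=3/2b
2) 616.438ms=3/2b +616.438ms=3/2b
3) 1232.877ms=3b +1232.877ms=3b
4) 2465.753ms=6b +352.25ms=6/7b
5) 2818.004ms=48/7b +352.25ms=6/7b
6) 3170.254ms=54/7b +352.25ms=6/7b
7) 3522.505ms=60/7b +704.501ms=12/7b
8) 4227.006ms=72/7b +352.25ms=6/7b
9) 4579.256ms=78/7b +352.25ms=6/7b
10) 4931.507ms=12b +1232.877ms=3b
11) 6164.384ms=15b +1232.877ms=3b
Σ=18b of 18 (146bpm 6/8) — PASS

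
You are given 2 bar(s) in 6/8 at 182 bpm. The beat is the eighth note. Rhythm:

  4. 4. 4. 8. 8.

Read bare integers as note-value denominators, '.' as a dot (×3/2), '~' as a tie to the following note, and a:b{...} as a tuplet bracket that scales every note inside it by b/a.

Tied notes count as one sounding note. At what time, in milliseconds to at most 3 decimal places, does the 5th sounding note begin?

note 5 onset = 21/2b = 3461.538ms

1. 0.0ms @ 0 + 989.011ms (3)
2. 989.011ms @ 3 + 989.011ms (3)
3. 1978.022ms @ 6 + 989.011ms (3)
4. 2967.033ms @ 9 + 494.505ms (3/2)
5. 3461.538ms @ 21/2 + 494.505ms (3/2)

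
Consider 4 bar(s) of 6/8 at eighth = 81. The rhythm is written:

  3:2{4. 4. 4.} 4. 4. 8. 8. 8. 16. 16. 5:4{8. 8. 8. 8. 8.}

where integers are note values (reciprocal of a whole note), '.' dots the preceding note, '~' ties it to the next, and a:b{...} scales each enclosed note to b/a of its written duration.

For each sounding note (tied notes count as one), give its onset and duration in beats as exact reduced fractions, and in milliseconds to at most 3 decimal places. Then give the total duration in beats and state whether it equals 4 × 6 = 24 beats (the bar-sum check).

1) 0.0ms=0b +1481.481ms=2b
2) 1481.481ms=2b +1481.481ms=2b
3) 2962.963ms=4b +1481.481ms=2b
4) 4444.444ms=6b +2222.222ms=3b
5) 6666.667ms=9b +2222.222ms=3b
6) 8888.889ms=12b +1111.111ms=3/2b
7) 10000.0ms=27/2b +1111.111ms=3/2b
8) 11111.111ms=15b +1111.111ms=3/2b
9) 12222.222ms=33/2b +555.556ms=3/4b
10) 12777.778ms=69/4b +555.556ms=3/4b
11) 13333.333ms=18b +888.889ms=6/5b
12) 14222.222ms=96/5b +888.889ms=6/5b
13) 15111.111ms=102/5b +888.889ms=6/5b
14) 16000.0ms=108/5b +888.889ms=6/5b
15) 16888.889ms=114/5b +888.889ms=6/5b
Σ=24b of 24 (81bpm 6/8) — PASS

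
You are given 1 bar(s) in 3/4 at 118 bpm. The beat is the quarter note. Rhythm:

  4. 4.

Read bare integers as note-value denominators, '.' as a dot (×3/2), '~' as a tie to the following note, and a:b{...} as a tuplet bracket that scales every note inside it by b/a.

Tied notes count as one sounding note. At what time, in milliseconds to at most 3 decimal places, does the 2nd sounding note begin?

1. 0.0ms @ 0 + 762.712ms (3/2)
2. 762.712ms @ 3/2 + 762.712ms (3/2)

note 2 onset = 3/2b = 762.712ms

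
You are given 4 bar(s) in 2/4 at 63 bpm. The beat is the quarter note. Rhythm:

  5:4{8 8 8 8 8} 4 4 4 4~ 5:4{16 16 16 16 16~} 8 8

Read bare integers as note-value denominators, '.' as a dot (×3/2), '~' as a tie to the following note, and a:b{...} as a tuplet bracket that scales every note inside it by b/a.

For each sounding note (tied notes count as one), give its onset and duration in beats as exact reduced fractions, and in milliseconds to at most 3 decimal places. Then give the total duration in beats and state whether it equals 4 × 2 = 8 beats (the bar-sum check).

1) 0.0ms=0b +380.952ms=2/5b
2) 380.952ms=2/5b +380.952ms=2/5b
3) 761.905ms=4/5b +380.952ms=2/5b
4) 1142.857ms=6/5b +380.952ms=2/5b
5) 1523.81ms=8/5b +380.952ms=2/5b
6) 1904.762ms=2b +952.381ms=1b
7) 2857.143ms=3b +952.381ms=1b
8) 3809.524ms=4b +952.381ms=1b
9) 4761.905ms=5b +1142.857ms=6/5b
10) 5904.762ms=31/5b +190.476ms=1/5b
11) 6095.238ms=32/5b +190.476ms=1/5b
12) 6285.714ms=33/5b +190.476ms=1/5b
13) 6476.19ms=34/5b +666.667ms=7/10b
14) 7142.857ms=15/2b +476.19ms=1/2b
Σ=8b of 8 (63bpm 2/4) — PASS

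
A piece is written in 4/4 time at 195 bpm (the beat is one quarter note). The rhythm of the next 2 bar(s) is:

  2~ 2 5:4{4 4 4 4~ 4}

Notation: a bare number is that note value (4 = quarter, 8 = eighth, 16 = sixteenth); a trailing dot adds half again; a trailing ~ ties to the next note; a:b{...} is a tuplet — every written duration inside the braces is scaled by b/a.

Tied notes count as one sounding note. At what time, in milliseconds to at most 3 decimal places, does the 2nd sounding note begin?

1. 0.0ms @ 0 + 1230.769ms (4)
2. 1230.769ms @ 4 + 246.154ms (4/5)
3. 1476.923ms @ 24/5 + 246.154ms (4/5)
4. 1723.077ms @ 28/5 + 246.154ms (4/5)
5. 1969.231ms @ 32/5 + 492.308ms (8/5)

note 2 onset = 4b = 1230.769ms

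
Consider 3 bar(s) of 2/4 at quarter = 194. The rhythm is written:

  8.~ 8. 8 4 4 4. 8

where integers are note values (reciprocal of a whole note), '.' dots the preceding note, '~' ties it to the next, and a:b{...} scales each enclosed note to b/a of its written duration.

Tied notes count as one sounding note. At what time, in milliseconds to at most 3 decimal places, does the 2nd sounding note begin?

1. 0.0ms @ 0 + 463.918ms (3/2)
2. 463.918ms @ 3/2 + 154.639ms (1/2)
3. 618.557ms @ 2 + 309.278ms (1)
4. 927.835ms @ 3 + 309.278ms (1)
5. 1237.113ms @ 4 + 463.918ms (3/2)
6. 1701.031ms @ 11/2 + 154.639ms (1/2)

note 2 onset = 3/2b = 463.918ms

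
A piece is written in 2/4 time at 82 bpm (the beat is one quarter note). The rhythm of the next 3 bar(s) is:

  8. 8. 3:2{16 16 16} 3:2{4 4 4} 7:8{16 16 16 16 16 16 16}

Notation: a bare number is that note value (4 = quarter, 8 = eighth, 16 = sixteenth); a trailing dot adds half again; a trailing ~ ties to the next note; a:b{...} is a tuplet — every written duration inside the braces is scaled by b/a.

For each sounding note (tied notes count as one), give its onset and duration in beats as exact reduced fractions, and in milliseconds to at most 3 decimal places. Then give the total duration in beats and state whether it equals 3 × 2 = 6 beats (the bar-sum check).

1) 0.0ms=0b +548.78ms=3/4b
2) 548.78ms=3/4b +548.78ms=3/4b
3) 1097.561ms=3/2b +121.951ms=1/6b
4) 1219.512ms=5/3b +121.951ms=1/6b
5) 1341.463ms=11/6b +121.951ms=1/6b
6) 1463.415ms=2b +487.805ms=2/3b
7) 1951.22ms=8/3b +487.805ms=2/3b
8) 2439.024ms=10/3b +487.805ms=2/3b
9) 2926.829ms=4b +209.059ms=2/7b
10) 3135.889ms=30/7b +209.059ms=2/7b
11) 3344.948ms=32/7b +209.059ms=2/7b
12) 3554.007ms=34/7b +209.059ms=2/7b
13) 3763.066ms=36/7b +209.059ms=2/7b
14) 3972.125ms=38/7b +209.059ms=2/7b
15) 4181.185ms=40/7b +209.059ms=2/7b
Σ=6b of 6 (82bpm 2/4) — PASS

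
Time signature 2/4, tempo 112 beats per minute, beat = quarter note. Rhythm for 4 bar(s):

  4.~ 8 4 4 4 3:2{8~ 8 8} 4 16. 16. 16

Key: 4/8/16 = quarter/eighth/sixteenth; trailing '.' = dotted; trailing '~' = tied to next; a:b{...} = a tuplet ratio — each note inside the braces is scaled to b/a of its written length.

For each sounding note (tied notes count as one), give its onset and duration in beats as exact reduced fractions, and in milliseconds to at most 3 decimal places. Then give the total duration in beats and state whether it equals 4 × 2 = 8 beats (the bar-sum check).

1) 0.0ms=0b +1071.429ms=2b
2) 1071.429ms=2b +535.714ms=1b
3) 1607.143ms=3b +535.714ms=1b
4) 2142.857ms=4b +535.714ms=1b
5) 2678.571ms=5b +357.143ms=2/3b
6) 3035.714ms=17/3b +178.571ms=1/3b
7) 3214.286ms=6b +535.714ms=1b
8) 3750.0ms=7b +200.893ms=3/8b
9) 3950.893ms=59/8b +200.893ms=3/8b
10) 4151.786ms=31/4b +133.929ms=1/4b
Σ=8b of 8 (112bpm 2/4) — PASS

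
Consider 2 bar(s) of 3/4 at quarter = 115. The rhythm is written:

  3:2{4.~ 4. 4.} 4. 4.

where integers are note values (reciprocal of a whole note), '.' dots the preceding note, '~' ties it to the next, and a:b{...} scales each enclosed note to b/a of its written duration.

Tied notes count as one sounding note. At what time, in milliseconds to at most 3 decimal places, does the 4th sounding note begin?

1. 0.0ms @ 0 + 1043.478ms (2)
2. 1043.478ms @ 2 + 521.739ms (1)
3. 1565.217ms @ 3 + 782.609ms (3/2)
4. 2347.826ms @ 9/2 + 782.609ms (3/2)

note 4 onset = 9/2b = 2347.826ms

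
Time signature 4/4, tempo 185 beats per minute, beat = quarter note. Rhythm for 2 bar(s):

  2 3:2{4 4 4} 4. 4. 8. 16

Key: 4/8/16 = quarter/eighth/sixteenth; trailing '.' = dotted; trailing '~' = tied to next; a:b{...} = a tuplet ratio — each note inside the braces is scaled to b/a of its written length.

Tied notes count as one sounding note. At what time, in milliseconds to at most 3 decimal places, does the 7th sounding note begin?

1. 0.0ms @ 0 + 648.649ms (2)
2. 648.649ms @ 2 + 216.216ms (2/3)
3. 864.865ms @ 8/3 + 216.216ms (2/3)
4. 1081.081ms @ 10/3 + 216.216ms (2/3)
5. 1297.297ms @ 4 + 486.486ms (3/2)
6. 1783.784ms @ 11/2 + 486.486ms (3/2)
7. 2270.27ms @ 7 + 243.243ms (3/4)
8. 2513.514ms @ 31/4 + 81.081ms (1/4)

note 7 onset = 7b = 2270.27ms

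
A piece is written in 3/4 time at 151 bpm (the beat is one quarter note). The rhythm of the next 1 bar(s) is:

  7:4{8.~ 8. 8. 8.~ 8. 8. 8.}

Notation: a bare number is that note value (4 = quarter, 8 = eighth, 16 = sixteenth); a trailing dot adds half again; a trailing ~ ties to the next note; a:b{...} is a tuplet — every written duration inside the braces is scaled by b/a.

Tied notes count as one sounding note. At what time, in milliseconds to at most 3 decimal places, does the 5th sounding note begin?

note 5 onset = 18/7b = 1021.76ms

1. 0.0ms @ 0 + 340.587ms (6/7)
2. 340.587ms @ 6/7 + 170.293ms (3/7)
3. 510.88ms @ 9/7 + 340.587ms (6/7)
4. 851.466ms @ 15/7 + 170.293ms (3/7)
5. 1021.76ms @ 18/7 + 170.293ms (3/7)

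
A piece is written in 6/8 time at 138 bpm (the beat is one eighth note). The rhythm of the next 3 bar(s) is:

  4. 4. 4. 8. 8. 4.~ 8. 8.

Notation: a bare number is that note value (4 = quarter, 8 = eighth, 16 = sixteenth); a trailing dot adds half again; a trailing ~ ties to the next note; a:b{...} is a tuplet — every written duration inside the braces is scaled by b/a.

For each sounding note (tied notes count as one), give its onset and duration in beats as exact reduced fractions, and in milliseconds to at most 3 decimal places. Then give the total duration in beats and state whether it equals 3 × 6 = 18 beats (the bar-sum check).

1) 0.0ms=0b +1304.348ms=3b
2) 1304.348ms=3b +1304.348ms=3b
3) 2608.696ms=6b +1304.348ms=3b
4) 3913.043ms=9b +652.174ms=3/2b
5) 4565.217ms=21/2b +652.174ms=3/2b
6) 5217.391ms=12b +1956.522ms=9/2b
7) 7173.913ms=33/2b +652.174ms=3/2b
Σ=18b of 18 (138bpm 6/8) — PASS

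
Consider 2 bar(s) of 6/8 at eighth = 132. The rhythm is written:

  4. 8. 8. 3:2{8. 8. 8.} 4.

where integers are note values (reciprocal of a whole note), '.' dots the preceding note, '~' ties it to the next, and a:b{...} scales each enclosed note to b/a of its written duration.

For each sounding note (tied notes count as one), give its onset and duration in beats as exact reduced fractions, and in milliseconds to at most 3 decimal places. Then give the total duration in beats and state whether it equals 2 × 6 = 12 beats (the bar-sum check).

1) 0.0ms=0b +1363.636ms=3b
2) 1363.636ms=3b +681.818ms=3/2b
3) 2045.455ms=9/2b +681.818ms=3/2b
4) 2727.273ms=6b +454.545ms=1b
5) 3181.818ms=7b +454.545ms=1b
6) 3636.364ms=8b +454.545ms=1b
7) 4090.909ms=9b +1363.636ms=3b
Σ=12b of 12 (132bpm 6/8) — PASS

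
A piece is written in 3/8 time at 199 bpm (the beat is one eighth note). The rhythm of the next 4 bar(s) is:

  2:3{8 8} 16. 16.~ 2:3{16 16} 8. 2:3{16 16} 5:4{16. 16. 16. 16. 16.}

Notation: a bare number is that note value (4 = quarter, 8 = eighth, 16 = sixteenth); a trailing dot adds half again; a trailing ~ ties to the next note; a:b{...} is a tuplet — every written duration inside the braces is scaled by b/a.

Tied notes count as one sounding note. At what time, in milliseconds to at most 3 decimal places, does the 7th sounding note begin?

note 7 onset = 15/2b = 2261.307ms

1. 0.0ms @ 0 + 452.261ms (3/2)
2. 452.261ms @ 3/2 + 452.261ms (3/2)
3. 904.523ms @ 3 + 226.131ms (3/4)
4. 1130.653ms @ 15/4 + 452.261ms (3/2)
5. 1582.915ms @ 21/4 + 226.131ms (3/4)
6. 1809.045ms @ 6 + 452.261ms (3/2)
7. 2261.307ms @ 15/2 + 226.131ms (3/4)
8. 2487.437ms @ 33/4 + 226.131ms (3/4)
9. 2713.568ms @ 9 + 180.905ms (3/5)
10. 2894.472ms @ 48/5 + 180.905ms (3/5)
11. 3075.377ms @ 51/5 + 180.905ms (3/5)
12. 3256.281ms @ 54/5 + 180.905ms (3/5)
13. 3437.186ms @ 57/5 + 180.905ms (3/5)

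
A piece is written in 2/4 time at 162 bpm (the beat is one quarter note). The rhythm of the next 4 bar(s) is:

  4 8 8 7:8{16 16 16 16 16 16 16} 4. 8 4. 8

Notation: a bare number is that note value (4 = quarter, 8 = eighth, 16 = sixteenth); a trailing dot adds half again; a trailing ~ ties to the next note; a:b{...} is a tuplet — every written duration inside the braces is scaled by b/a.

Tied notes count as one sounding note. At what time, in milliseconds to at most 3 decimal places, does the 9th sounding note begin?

note 9 onset = 24/7b = 1269.841ms

1. 0.0ms @ 0 + 370.37ms (1)
2. 370.37ms @ 1 + 185.185ms (1/2)
3. 555.556ms @ 3/2 + 185.185ms (1/2)
4. 740.741ms @ 2 + 105.82ms (2/7)
5. 846.561ms @ 16/7 + 105.82ms (2/7)
6. 952.381ms @ 18/7 + 105.82ms (2/7)
7. 1058.201ms @ 20/7 + 105.82ms (2/7)
8. 1164.021ms @ 22/7 + 105.82ms (2/7)
9. 1269.841ms @ 24/7 + 105.82ms (2/7)
10. 1375.661ms @ 26/7 + 105.82ms (2/7)
11. 1481.481ms @ 4 + 555.556ms (3/2)
12. 2037.037ms @ 11/2 + 185.185ms (1/2)
13. 2222.222ms @ 6 + 555.556ms (3/2)
14. 2777.778ms @ 15/2 + 185.185ms (1/2)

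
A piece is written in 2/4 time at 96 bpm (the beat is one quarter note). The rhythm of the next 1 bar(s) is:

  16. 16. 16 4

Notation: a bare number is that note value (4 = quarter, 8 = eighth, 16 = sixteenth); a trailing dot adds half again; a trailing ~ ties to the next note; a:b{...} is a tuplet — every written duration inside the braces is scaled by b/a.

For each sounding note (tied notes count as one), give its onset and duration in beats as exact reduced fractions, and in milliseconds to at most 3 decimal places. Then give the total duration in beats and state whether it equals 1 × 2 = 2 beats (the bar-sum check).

1) 0.0ms=0b +234.375ms=3/8b
2) 234.375ms=3/8b +234.375ms=3/8b
3) 468.75ms=3/4b +156.25ms=1/4b
4) 625.0ms=1b +625.0ms=1b
Σ=2b of 2 (96bpm 2/4) — PASS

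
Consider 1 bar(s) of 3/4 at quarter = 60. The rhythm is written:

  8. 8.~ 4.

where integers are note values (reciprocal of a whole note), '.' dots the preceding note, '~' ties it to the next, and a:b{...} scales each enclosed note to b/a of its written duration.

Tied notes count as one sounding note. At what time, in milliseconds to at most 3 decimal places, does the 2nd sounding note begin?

note 2 onset = 3/4b = 750.0ms

1. 0.0ms @ 0 + 750.0ms (3/4)
2. 750.0ms @ 3/4 + 2250.0ms (9/4)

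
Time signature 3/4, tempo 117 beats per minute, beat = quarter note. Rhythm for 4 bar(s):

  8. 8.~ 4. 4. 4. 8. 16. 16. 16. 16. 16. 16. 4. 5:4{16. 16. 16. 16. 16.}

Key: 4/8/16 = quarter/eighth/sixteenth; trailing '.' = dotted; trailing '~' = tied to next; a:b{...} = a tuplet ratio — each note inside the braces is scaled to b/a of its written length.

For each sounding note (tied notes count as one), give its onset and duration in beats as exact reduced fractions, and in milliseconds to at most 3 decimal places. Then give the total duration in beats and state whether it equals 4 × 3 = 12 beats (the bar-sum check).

1) 0.0ms=0b +384.615ms=3/4b
2) 384.615ms=3/4b +1153.846ms=9/4b
3) 1538.462ms=3b +769.231ms=3/2b
4) 2307.692ms=9/2b +769.231ms=3/2b
5) 3076.923ms=6b +384.615ms=3/4b
6) 3461.538ms=27/4b +192.308ms=3/8b
7) 3653.846ms=57/8b +192.308ms=3/8b
8) 3846.154ms=15/2b +192.308ms=3/8b
9) 4038.462ms=63/8b +192.308ms=3/8b
10) 4230.769ms=33/4b +192.308ms=3/8b
11) 4423.077ms=69/8b +192.308ms=3/8b
12) 4615.385ms=9b +769.231ms=3/2b
13) 5384.615ms=21/2b +153.846ms=3/10b
14) 5538.462ms=54/5b +153.846ms=3/10b
15) 5692.308ms=111/10b +153.846ms=3/10b
16) 5846.154ms=57/5b +153.846ms=3/10b
17) 6000.0ms=117/10b +153.846ms=3/10b
Σ=12b of 12 (117bpm 3/4) — PASS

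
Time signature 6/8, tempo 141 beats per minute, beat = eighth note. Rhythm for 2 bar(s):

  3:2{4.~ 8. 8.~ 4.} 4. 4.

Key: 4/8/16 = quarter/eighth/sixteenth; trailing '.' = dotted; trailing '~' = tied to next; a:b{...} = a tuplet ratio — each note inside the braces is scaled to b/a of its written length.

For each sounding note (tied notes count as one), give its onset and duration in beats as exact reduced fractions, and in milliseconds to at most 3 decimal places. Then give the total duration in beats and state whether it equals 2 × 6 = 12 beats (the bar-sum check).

1) 0.0ms=0b +1276.596ms=3b
2) 1276.596ms=3b +1276.596ms=3b
3) 2553.191ms=6b +1276.596ms=3b
4) 3829.787ms=9b +1276.596ms=3b
Σ=12b of 12 (141bpm 6/8) — PASS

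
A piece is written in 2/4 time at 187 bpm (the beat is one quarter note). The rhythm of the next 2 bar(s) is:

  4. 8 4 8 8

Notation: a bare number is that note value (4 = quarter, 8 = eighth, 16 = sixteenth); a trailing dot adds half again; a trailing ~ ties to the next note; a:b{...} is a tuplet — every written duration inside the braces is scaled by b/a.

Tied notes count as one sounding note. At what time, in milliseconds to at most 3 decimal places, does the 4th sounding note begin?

1. 0.0ms @ 0 + 481.283ms (3/2)
2. 481.283ms @ 3/2 + 160.428ms (1/2)
3. 641.711ms @ 2 + 320.856ms (1)
4. 962.567ms @ 3 + 160.428ms (1/2)
5. 1122.995ms @ 7/2 + 160.428ms (1/2)

note 4 onset = 3b = 962.567ms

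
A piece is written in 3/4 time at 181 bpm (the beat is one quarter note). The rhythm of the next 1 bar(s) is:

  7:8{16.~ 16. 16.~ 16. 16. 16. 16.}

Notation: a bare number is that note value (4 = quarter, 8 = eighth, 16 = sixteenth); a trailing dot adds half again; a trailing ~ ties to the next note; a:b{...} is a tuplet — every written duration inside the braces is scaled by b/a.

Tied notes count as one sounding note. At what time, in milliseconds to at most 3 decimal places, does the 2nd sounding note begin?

1. 0.0ms @ 0 + 284.136ms (6/7)
2. 284.136ms @ 6/7 + 284.136ms (6/7)
3. 568.272ms @ 12/7 + 142.068ms (3/7)
4. 710.339ms @ 15/7 + 142.068ms (3/7)
5. 852.407ms @ 18/7 + 142.068ms (3/7)

note 2 onset = 6/7b = 284.136ms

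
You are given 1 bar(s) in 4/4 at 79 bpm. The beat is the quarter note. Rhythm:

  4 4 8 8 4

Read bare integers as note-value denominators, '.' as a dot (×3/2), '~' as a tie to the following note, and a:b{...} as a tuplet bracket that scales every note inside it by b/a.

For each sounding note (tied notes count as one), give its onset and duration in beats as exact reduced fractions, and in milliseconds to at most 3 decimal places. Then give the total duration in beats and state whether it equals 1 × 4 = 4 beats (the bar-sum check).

1) 0.0ms=0b +759.494ms=1b
2) 759.494ms=1b +759.494ms=1b
3) 1518.987ms=2b +379.747ms=1/2b
4) 1898.734ms=5/2b +379.747ms=1/2b
5) 2278.481ms=3b +759.494ms=1b
Σ=4b of 4 (79bpm 4/4) — PASS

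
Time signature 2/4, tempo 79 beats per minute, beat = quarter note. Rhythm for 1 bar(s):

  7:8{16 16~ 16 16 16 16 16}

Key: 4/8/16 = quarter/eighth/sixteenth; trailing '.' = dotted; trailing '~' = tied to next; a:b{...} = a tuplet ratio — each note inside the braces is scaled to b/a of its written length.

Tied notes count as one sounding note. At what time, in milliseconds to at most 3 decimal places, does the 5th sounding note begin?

1. 0.0ms @ 0 + 216.998ms (2/7)
2. 216.998ms @ 2/7 + 433.996ms (4/7)
3. 650.995ms @ 6/7 + 216.998ms (2/7)
4. 867.993ms @ 8/7 + 216.998ms (2/7)
5. 1084.991ms @ 10/7 + 216.998ms (2/7)
6. 1301.989ms @ 12/7 + 216.998ms (2/7)

note 5 onset = 10/7b = 1084.991ms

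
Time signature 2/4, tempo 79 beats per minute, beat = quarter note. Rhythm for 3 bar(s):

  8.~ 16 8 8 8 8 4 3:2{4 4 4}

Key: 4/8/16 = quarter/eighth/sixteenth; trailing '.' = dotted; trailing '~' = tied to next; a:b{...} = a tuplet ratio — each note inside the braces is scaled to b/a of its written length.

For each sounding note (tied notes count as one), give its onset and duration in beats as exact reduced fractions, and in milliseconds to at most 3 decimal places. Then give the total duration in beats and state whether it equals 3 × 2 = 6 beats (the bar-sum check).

1) 0.0ms=0b +759.494ms=1b
2) 759.494ms=1b +379.747ms=1/2b
3) 1139.241ms=3/2b +379.747ms=1/2b
4) 1518.987ms=2b +379.747ms=1/2b
5) 1898.734ms=5/2b +379.747ms=1/2b
6) 2278.481ms=3b +759.494ms=1b
7) 3037.975ms=4b +506.329ms=2/3b
8) 3544.304ms=14/3b +506.329ms=2/3b
9) 4050.633ms=16/3b +506.329ms=2/3b
Σ=6b of 6 (79bpm 2/4) — PASS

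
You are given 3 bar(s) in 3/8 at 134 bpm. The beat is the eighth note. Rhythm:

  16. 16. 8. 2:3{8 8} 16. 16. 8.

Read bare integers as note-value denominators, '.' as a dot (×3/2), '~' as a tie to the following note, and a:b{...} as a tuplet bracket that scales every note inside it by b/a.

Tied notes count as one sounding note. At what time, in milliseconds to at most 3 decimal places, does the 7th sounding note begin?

1. 0.0ms @ 0 + 335.821ms (3/4)
2. 335.821ms @ 3/4 + 335.821ms (3/4)
3. 671.642ms @ 3/2 + 671.642ms (3/2)
4. 1343.284ms @ 3 + 671.642ms (3/2)
5. 2014.925ms @ 9/2 + 671.642ms (3/2)
6. 2686.567ms @ 6 + 335.821ms (3/4)
7. 3022.388ms @ 27/4 + 335.821ms (3/4)
8. 3358.209ms @ 15/2 + 671.642ms (3/2)

note 7 onset = 27/4b = 3022.388ms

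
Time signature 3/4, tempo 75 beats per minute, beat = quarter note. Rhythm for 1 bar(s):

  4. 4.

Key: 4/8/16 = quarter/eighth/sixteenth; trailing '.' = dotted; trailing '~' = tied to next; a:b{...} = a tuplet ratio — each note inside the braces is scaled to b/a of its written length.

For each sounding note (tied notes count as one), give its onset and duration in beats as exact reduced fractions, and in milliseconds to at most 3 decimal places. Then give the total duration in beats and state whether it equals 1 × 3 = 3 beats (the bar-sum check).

1) 0.0ms=0b +1200.0ms=3/2b
2) 1200.0ms=3/2b +1200.0ms=3/2b
Σ=3b of 3 (75bpm 3/4) — PASS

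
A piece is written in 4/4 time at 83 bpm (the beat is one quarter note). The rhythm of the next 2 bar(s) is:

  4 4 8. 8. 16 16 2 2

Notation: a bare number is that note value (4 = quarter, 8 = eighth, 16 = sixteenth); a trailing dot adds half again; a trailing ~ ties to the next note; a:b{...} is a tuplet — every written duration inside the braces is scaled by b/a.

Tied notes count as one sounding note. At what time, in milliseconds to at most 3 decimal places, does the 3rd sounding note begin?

note 3 onset = 2b = 1445.783ms

1. 0.0ms @ 0 + 722.892ms (1)
2. 722.892ms @ 1 + 722.892ms (1)
3. 1445.783ms @ 2 + 542.169ms (3/4)
4. 1987.952ms @ 11/4 + 542.169ms (3/4)
5. 2530.12ms @ 7/2 + 180.723ms (1/4)
6. 2710.843ms @ 15/4 + 180.723ms (1/4)
7. 2891.566ms @ 4 + 1445.783ms (2)
8. 4337.349ms @ 6 + 1445.783ms (2)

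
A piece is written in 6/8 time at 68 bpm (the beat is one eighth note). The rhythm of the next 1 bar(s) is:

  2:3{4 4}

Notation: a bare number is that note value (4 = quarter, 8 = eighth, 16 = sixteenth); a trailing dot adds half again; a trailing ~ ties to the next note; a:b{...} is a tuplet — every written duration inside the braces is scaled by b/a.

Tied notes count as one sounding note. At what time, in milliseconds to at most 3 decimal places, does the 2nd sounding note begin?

1. 0.0ms @ 0 + 2647.059ms (3)
2. 2647.059ms @ 3 + 2647.059ms (3)

note 2 onset = 3b = 2647.059ms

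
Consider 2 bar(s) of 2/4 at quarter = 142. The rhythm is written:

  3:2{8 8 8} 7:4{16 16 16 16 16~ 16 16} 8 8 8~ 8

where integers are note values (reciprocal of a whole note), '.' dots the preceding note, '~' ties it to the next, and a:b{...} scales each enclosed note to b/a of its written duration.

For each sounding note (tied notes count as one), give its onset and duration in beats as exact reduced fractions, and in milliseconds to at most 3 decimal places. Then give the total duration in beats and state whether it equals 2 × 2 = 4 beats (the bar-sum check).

1) 0.0ms=0b +140.845ms=1/3b
2) 140.845ms=1/3b +140.845ms=1/3b
3) 281.69ms=2/3b +140.845ms=1/3b
4) 422.535ms=1b +60.362ms=1/7b
5) 482.897ms=8/7b +60.362ms=1/7b
6) 543.26ms=9/7b +60.362ms=1/7b
7) 603.622ms=10/7b +60.362ms=1/7b
8) 663.984ms=11/7b +120.724ms=2/7b
9) 784.708ms=13/7b +60.362ms=1/7b
10) 845.07ms=2b +211.268ms=1/2b
11) 1056.338ms=5/2b +211.268ms=1/2b
12) 1267.606ms=3b +422.535ms=1b
Σ=4b of 4 (142bpm 2/4) — PASS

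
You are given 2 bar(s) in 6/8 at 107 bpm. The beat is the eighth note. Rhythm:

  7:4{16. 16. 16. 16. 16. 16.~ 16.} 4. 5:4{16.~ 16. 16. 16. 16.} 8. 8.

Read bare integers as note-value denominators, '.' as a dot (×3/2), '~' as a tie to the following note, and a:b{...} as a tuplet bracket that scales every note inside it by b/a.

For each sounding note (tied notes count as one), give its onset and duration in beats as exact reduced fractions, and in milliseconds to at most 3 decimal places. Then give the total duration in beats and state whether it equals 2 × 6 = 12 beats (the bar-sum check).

1) 0.0ms=0b +240.32ms=3/7b
2) 240.32ms=3/7b +240.32ms=3/7b
3) 480.641ms=6/7b +240.32ms=3/7b
4) 720.961ms=9/7b +240.32ms=3/7b
5) 961.282ms=12/7b +240.32ms=3/7b
6) 1201.602ms=15/7b +480.641ms=6/7b
7) 1682.243ms=3b +1682.243ms=3b
8) 3364.486ms=6b +672.897ms=6/5b
9) 4037.383ms=36/5b +336.449ms=3/5b
10) 4373.832ms=39/5b +336.449ms=3/5b
11) 4710.28ms=42/5b +336.449ms=3/5b
12) 5046.729ms=9b +841.121ms=3/2b
13) 5887.85ms=21/2b +841.121ms=3/2b
Σ=12b of 12 (107bpm 6/8) — PASS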